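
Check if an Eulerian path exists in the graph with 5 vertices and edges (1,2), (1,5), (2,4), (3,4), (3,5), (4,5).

Step 1: Find the degree of each vertex:
  deg(1) = 2
  deg(2) = 2
  deg(3) = 2
  deg(4) = 3
  deg(5) = 3

Step 2: Count vertices with odd degree:
  Odd-degree vertices: 4, 5 (2 total)

Step 3: Apply Euler's theorem:
  - Eulerian circuit exists iff graph is connected and all vertices have even degree
  - Eulerian path exists iff graph is connected and has 0 or 2 odd-degree vertices

Graph is connected with exactly 2 odd-degree vertices (4, 5).
Eulerian path exists (starting and ending at the odd-degree vertices), but no Eulerian circuit.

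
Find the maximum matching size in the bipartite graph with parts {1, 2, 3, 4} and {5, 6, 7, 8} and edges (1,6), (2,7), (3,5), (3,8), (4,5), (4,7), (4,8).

Step 1: List the neighbors of each left vertex:
  1: 6
  2: 7
  3: 5, 8
  4: 5, 7, 8

Step 2: Greedily match left vertices, then look for augmenting paths:
  Match 1 -- 6
  Match 2 -- 7
  Match 3 -- 5
  Match 4 -- 8
  No augmenting path remains.

Step 3: Verify this is maximum:
  Matching size 4 = min(|L|, |R|) = min(4, 4), which is an upper bound, so this matching is maximum.

Maximum matching: {(1,6), (2,7), (3,5), (4,8)}
Size: 4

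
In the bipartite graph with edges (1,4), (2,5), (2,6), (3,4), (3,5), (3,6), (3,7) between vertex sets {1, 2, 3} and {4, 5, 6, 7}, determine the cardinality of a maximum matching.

Step 1: List the neighbors of each left vertex:
  1: 4
  2: 5, 6
  3: 4, 5, 6, 7

Step 2: Greedily match left vertices, then look for augmenting paths:
  Match 1 -- 4
  Match 2 -- 5
  Match 3 -- 6
  No augmenting path remains.

Step 3: Verify this is maximum:
  Matching size 3 = min(|L|, |R|) = min(3, 4), which is an upper bound, so this matching is maximum.

Maximum matching: {(1,4), (2,5), (3,6)}
Size: 3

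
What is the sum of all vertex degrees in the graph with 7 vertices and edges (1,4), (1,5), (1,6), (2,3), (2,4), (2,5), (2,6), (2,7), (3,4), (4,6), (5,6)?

Step 1: Count edges incident to each vertex:
  deg(1) = 3 (neighbors: 4, 5, 6)
  deg(2) = 5 (neighbors: 3, 4, 5, 6, 7)
  deg(3) = 2 (neighbors: 2, 4)
  deg(4) = 4 (neighbors: 1, 2, 3, 6)
  deg(5) = 3 (neighbors: 1, 2, 6)
  deg(6) = 4 (neighbors: 1, 2, 4, 5)
  deg(7) = 1 (neighbors: 2)

Step 2: Sum all degrees:
  3 + 5 + 2 + 4 + 3 + 4 + 1 = 22

Verification: sum of degrees = 2 * |E| = 2 * 11 = 22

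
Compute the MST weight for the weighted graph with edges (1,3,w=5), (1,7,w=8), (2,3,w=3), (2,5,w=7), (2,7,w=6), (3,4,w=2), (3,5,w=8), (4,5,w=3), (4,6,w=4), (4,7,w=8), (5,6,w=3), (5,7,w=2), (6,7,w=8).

Apply Kruskal's algorithm (sort edges by weight, add if no cycle):

Sorted edges by weight:
  (3,4) w=2
  (5,7) w=2
  (2,3) w=3
  (4,5) w=3
  (5,6) w=3
  (4,6) w=4
  (1,3) w=5
  (2,7) w=6
  (2,5) w=7
  (1,7) w=8
  (3,5) w=8
  (4,7) w=8
  (6,7) w=8

Add edge (3,4) w=2 -- no cycle. Running total: 2
Add edge (5,7) w=2 -- no cycle. Running total: 4
Add edge (2,3) w=3 -- no cycle. Running total: 7
Add edge (4,5) w=3 -- no cycle. Running total: 10
Add edge (5,6) w=3 -- no cycle. Running total: 13
Skip edge (4,6) w=4 -- would create cycle
Add edge (1,3) w=5 -- no cycle. Running total: 18

MST edges: (3,4,w=2), (5,7,w=2), (2,3,w=3), (4,5,w=3), (5,6,w=3), (1,3,w=5)
Total MST weight: 2 + 2 + 3 + 3 + 3 + 5 = 18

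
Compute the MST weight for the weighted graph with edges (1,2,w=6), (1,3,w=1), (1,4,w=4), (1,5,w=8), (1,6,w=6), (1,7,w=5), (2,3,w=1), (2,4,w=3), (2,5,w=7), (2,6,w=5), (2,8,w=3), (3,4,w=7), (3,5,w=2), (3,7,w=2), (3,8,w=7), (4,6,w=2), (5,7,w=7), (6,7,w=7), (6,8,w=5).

Apply Kruskal's algorithm (sort edges by weight, add if no cycle):

Sorted edges by weight:
  (1,3) w=1
  (2,3) w=1
  (3,5) w=2
  (3,7) w=2
  (4,6) w=2
  (2,4) w=3
  (2,8) w=3
  (1,4) w=4
  (1,7) w=5
  (2,6) w=5
  (6,8) w=5
  (1,2) w=6
  (1,6) w=6
  (2,5) w=7
  (3,4) w=7
  (3,8) w=7
  (5,7) w=7
  (6,7) w=7
  (1,5) w=8

Add edge (1,3) w=1 -- no cycle. Running total: 1
Add edge (2,3) w=1 -- no cycle. Running total: 2
Add edge (3,5) w=2 -- no cycle. Running total: 4
Add edge (3,7) w=2 -- no cycle. Running total: 6
Add edge (4,6) w=2 -- no cycle. Running total: 8
Add edge (2,4) w=3 -- no cycle. Running total: 11
Add edge (2,8) w=3 -- no cycle. Running total: 14

MST edges: (1,3,w=1), (2,3,w=1), (3,5,w=2), (3,7,w=2), (4,6,w=2), (2,4,w=3), (2,8,w=3)
Total MST weight: 1 + 1 + 2 + 2 + 2 + 3 + 3 = 14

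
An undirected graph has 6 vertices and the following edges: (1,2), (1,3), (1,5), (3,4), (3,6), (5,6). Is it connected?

Step 1: Build adjacency list from edges:
  1: 2, 3, 5
  2: 1
  3: 1, 4, 6
  4: 3
  5: 1, 6
  6: 3, 5

Step 2: Run BFS/DFS from vertex 1:
  Visited: {1, 2, 3, 5, 4, 6}
  Reached 6 of 6 vertices

Step 3: All 6 vertices reached from vertex 1, so the graph is connected.
Answer: Yes, the graph is connected.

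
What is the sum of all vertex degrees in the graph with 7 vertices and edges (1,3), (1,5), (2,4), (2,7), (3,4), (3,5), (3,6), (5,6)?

Step 1: Count edges incident to each vertex:
  deg(1) = 2 (neighbors: 3, 5)
  deg(2) = 2 (neighbors: 4, 7)
  deg(3) = 4 (neighbors: 1, 4, 5, 6)
  deg(4) = 2 (neighbors: 2, 3)
  deg(5) = 3 (neighbors: 1, 3, 6)
  deg(6) = 2 (neighbors: 3, 5)
  deg(7) = 1 (neighbors: 2)

Step 2: Sum all degrees:
  2 + 2 + 4 + 2 + 3 + 2 + 1 = 16

Verification: sum of degrees = 2 * |E| = 2 * 8 = 16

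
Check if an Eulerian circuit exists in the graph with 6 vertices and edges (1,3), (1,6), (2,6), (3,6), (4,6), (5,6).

Step 1: Find the degree of each vertex:
  deg(1) = 2
  deg(2) = 1
  deg(3) = 2
  deg(4) = 1
  deg(5) = 1
  deg(6) = 5

Step 2: Count vertices with odd degree:
  Odd-degree vertices: 2, 4, 5, 6 (4 total)

Step 3: Apply Euler's theorem:
  - Eulerian circuit exists iff graph is connected and all vertices have even degree
  - Eulerian path exists iff graph is connected and has 0 or 2 odd-degree vertices

Graph has 4 odd-degree vertices (need 0 or 2).
Neither Eulerian path nor Eulerian circuit exists.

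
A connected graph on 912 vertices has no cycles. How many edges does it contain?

A tree on n vertices always has exactly n - 1 edges.
For n = 912: edges = 912 - 1 = 911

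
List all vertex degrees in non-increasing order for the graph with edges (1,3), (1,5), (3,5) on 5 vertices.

Step 1: Count edges incident to each vertex:
  deg(1) = 2 (neighbors: 3, 5)
  deg(2) = 0 (neighbors: none)
  deg(3) = 2 (neighbors: 1, 5)
  deg(4) = 0 (neighbors: none)
  deg(5) = 2 (neighbors: 1, 3)

Step 2: Sort degrees in non-increasing order:
  Degrees: [2, 0, 2, 0, 2] -> sorted: [2, 2, 2, 0, 0]

Degree sequence: [2, 2, 2, 0, 0]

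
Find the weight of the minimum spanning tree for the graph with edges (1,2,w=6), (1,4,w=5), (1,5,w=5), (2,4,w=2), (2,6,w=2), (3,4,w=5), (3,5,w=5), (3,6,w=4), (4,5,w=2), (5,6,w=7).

Apply Kruskal's algorithm (sort edges by weight, add if no cycle):

Sorted edges by weight:
  (2,4) w=2
  (2,6) w=2
  (4,5) w=2
  (3,6) w=4
  (1,5) w=5
  (1,4) w=5
  (3,5) w=5
  (3,4) w=5
  (1,2) w=6
  (5,6) w=7

Add edge (2,4) w=2 -- no cycle. Running total: 2
Add edge (2,6) w=2 -- no cycle. Running total: 4
Add edge (4,5) w=2 -- no cycle. Running total: 6
Add edge (3,6) w=4 -- no cycle. Running total: 10
Add edge (1,5) w=5 -- no cycle. Running total: 15

MST edges: (2,4,w=2), (2,6,w=2), (4,5,w=2), (3,6,w=4), (1,5,w=5)
Total MST weight: 2 + 2 + 2 + 4 + 5 = 15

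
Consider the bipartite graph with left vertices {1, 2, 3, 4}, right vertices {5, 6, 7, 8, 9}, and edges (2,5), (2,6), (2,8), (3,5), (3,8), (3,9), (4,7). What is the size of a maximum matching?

Step 1: List the neighbors of each left vertex:
  1: (none)
  2: 5, 6, 8
  3: 5, 8, 9
  4: 7

Step 2: Greedily match left vertices, then look for augmenting paths:
  Match 2 -- 5
  Match 3 -- 8
  Match 4 -- 7
  No augmenting path remains.

Step 3: Verify this is maximum:
  Matching has size 3. The vertex set {2, 3, 4} covers every edge and has size 3; any matching has at most one edge per cover vertex, so 3 is maximum (König's theorem).

Maximum matching: {(2,5), (3,8), (4,7)}
Size: 3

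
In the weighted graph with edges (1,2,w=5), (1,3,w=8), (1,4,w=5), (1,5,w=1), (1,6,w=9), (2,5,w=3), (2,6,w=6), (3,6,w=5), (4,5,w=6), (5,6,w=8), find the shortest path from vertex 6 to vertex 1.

Step 1: Build adjacency list with weights:
  1: 2(w=5), 3(w=8), 4(w=5), 5(w=1), 6(w=9)
  2: 1(w=5), 5(w=3), 6(w=6)
  3: 1(w=8), 6(w=5)
  4: 1(w=5), 5(w=6)
  5: 1(w=1), 2(w=3), 4(w=6), 6(w=8)
  6: 1(w=9), 2(w=6), 3(w=5), 5(w=8)

Step 2: Apply Dijkstra's algorithm from vertex 6:
  Visit vertex 6 (distance=0)
    Update dist[1] = 9
    Update dist[2] = 6
    Update dist[3] = 5
    Update dist[5] = 8
  Visit vertex 3 (distance=5)
  Visit vertex 2 (distance=6)
  Visit vertex 5 (distance=8)
    Update dist[4] = 14
  Visit vertex 1 (distance=9)

Step 3: Shortest path: 6 -> 1
Total weight: 9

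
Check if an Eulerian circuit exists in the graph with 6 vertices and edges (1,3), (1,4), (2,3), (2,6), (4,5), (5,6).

Step 1: Find the degree of each vertex:
  deg(1) = 2
  deg(2) = 2
  deg(3) = 2
  deg(4) = 2
  deg(5) = 2
  deg(6) = 2

Step 2: Count vertices with odd degree:
  All vertices have even degree (0 odd-degree vertices)

Step 3: Apply Euler's theorem:
  - Eulerian circuit exists iff graph is connected and all vertices have even degree
  - Eulerian path exists iff graph is connected and has 0 or 2 odd-degree vertices

Graph is connected with 0 odd-degree vertices.
Both Eulerian circuit and Eulerian path exist.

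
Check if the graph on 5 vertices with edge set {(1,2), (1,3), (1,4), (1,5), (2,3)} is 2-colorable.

Step 1: Attempt 2-coloring using BFS:
  Start at vertex 1, assign color 0
  Color vertex 2 with color 1 (neighbor of 1)
  Color vertex 3 with color 1 (neighbor of 1)
  Color vertex 4 with color 1 (neighbor of 1)
  Color vertex 5 with color 1 (neighbor of 1)

Step 2: Conflict found! Vertices 2 and 3 are adjacent but have the same color.
This means the graph contains an odd cycle.

The graph is NOT bipartite.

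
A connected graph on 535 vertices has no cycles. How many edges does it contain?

A tree on n vertices always has exactly n - 1 edges.
For n = 535: edges = 535 - 1 = 534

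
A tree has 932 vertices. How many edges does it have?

A tree on n vertices always has exactly n - 1 edges.
For n = 932: edges = 932 - 1 = 931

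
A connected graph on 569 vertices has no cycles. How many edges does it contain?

A tree on n vertices always has exactly n - 1 edges.
For n = 569: edges = 569 - 1 = 568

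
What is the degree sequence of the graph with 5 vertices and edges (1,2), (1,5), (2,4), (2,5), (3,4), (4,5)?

Step 1: Count edges incident to each vertex:
  deg(1) = 2 (neighbors: 2, 5)
  deg(2) = 3 (neighbors: 1, 4, 5)
  deg(3) = 1 (neighbors: 4)
  deg(4) = 3 (neighbors: 2, 3, 5)
  deg(5) = 3 (neighbors: 1, 2, 4)

Step 2: Sort degrees in non-increasing order:
  Degrees: [2, 3, 1, 3, 3] -> sorted: [3, 3, 3, 2, 1]

Degree sequence: [3, 3, 3, 2, 1]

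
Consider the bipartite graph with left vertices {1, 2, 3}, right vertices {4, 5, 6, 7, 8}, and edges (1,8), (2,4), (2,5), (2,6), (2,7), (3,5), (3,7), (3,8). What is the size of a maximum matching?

Step 1: List the neighbors of each left vertex:
  1: 8
  2: 4, 5, 6, 7
  3: 5, 7, 8

Step 2: Greedily match left vertices, then look for augmenting paths:
  Match 1 -- 8
  Match 2 -- 4
  Match 3 -- 5
  No augmenting path remains.

Step 3: Verify this is maximum:
  Matching size 3 = min(|L|, |R|) = min(3, 5), which is an upper bound, so this matching is maximum.

Maximum matching: {(1,8), (2,4), (3,5)}
Size: 3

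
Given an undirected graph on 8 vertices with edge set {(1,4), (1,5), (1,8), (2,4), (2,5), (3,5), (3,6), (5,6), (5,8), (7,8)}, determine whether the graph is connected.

Step 1: Build adjacency list from edges:
  1: 4, 5, 8
  2: 4, 5
  3: 5, 6
  4: 1, 2
  5: 1, 2, 3, 6, 8
  6: 3, 5
  7: 8
  8: 1, 5, 7

Step 2: Run BFS/DFS from vertex 1:
  Visited: {1, 4, 5, 8, 2, 3, 6, 7}
  Reached 8 of 8 vertices

Step 3: All 8 vertices reached from vertex 1, so the graph is connected.
Answer: Yes, the graph is connected.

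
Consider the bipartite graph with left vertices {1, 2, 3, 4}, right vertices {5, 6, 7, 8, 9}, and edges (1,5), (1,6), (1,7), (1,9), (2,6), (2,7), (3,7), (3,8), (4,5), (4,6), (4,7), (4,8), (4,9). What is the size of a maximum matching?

Step 1: List the neighbors of each left vertex:
  1: 5, 6, 7, 9
  2: 6, 7
  3: 7, 8
  4: 5, 6, 7, 8, 9

Step 2: Greedily match left vertices, then look for augmenting paths:
  Match 1 -- 5
  Match 2 -- 6
  Match 3 -- 7
  Match 4 -- 8
  No augmenting path remains.

Step 3: Verify this is maximum:
  Matching size 4 = min(|L|, |R|) = min(4, 5), which is an upper bound, so this matching is maximum.

Maximum matching: {(1,5), (2,6), (3,7), (4,8)}
Size: 4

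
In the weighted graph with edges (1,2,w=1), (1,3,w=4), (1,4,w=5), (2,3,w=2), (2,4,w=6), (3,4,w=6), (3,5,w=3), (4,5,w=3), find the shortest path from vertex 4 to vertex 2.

Step 1: Build adjacency list with weights:
  1: 2(w=1), 3(w=4), 4(w=5)
  2: 1(w=1), 3(w=2), 4(w=6)
  3: 1(w=4), 2(w=2), 4(w=6), 5(w=3)
  4: 1(w=5), 2(w=6), 3(w=6), 5(w=3)
  5: 3(w=3), 4(w=3)

Step 2: Apply Dijkstra's algorithm from vertex 4:
  Visit vertex 4 (distance=0)
    Update dist[1] = 5
    Update dist[2] = 6
    Update dist[3] = 6
    Update dist[5] = 3
  Visit vertex 5 (distance=3)
  Visit vertex 1 (distance=5)
  Visit vertex 2 (distance=6)

Step 3: Shortest path: 4 -> 2
Total weight: 6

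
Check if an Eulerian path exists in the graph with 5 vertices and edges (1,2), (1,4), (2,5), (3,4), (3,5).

Step 1: Find the degree of each vertex:
  deg(1) = 2
  deg(2) = 2
  deg(3) = 2
  deg(4) = 2
  deg(5) = 2

Step 2: Count vertices with odd degree:
  All vertices have even degree (0 odd-degree vertices)

Step 3: Apply Euler's theorem:
  - Eulerian circuit exists iff graph is connected and all vertices have even degree
  - Eulerian path exists iff graph is connected and has 0 or 2 odd-degree vertices

Graph is connected with 0 odd-degree vertices.
Both Eulerian circuit and Eulerian path exist.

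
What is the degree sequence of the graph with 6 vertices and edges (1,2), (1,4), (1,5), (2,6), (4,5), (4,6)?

Step 1: Count edges incident to each vertex:
  deg(1) = 3 (neighbors: 2, 4, 5)
  deg(2) = 2 (neighbors: 1, 6)
  deg(3) = 0 (neighbors: none)
  deg(4) = 3 (neighbors: 1, 5, 6)
  deg(5) = 2 (neighbors: 1, 4)
  deg(6) = 2 (neighbors: 2, 4)

Step 2: Sort degrees in non-increasing order:
  Degrees: [3, 2, 0, 3, 2, 2] -> sorted: [3, 3, 2, 2, 2, 0]

Degree sequence: [3, 3, 2, 2, 2, 0]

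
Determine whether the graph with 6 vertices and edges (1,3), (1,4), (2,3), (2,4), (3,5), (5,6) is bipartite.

Step 1: Attempt 2-coloring using BFS:
  Start at vertex 1, assign color 0
  Color vertex 3 with color 1 (neighbor of 1)
  Color vertex 4 with color 1 (neighbor of 1)
  Color vertex 2 with color 0 (neighbor of 3)
  Color vertex 5 with color 0 (neighbor of 3)
  Color vertex 6 with color 1 (neighbor of 5)

Step 2: 2-coloring succeeded. No conflicts found.
  Set A (color 0): {1, 2, 5}
  Set B (color 1): {3, 4, 6}

The graph is bipartite with partition {1, 2, 5}, {3, 4, 6}.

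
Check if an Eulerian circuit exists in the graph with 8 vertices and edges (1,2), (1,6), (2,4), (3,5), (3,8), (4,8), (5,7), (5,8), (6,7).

Step 1: Find the degree of each vertex:
  deg(1) = 2
  deg(2) = 2
  deg(3) = 2
  deg(4) = 2
  deg(5) = 3
  deg(6) = 2
  deg(7) = 2
  deg(8) = 3

Step 2: Count vertices with odd degree:
  Odd-degree vertices: 5, 8 (2 total)

Step 3: Apply Euler's theorem:
  - Eulerian circuit exists iff graph is connected and all vertices have even degree
  - Eulerian path exists iff graph is connected and has 0 or 2 odd-degree vertices

Graph is connected with exactly 2 odd-degree vertices (5, 8).
Eulerian path exists (starting and ending at the odd-degree vertices), but no Eulerian circuit.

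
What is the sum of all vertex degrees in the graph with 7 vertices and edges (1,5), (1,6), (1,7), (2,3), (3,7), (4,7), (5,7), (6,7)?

Step 1: Count edges incident to each vertex:
  deg(1) = 3 (neighbors: 5, 6, 7)
  deg(2) = 1 (neighbors: 3)
  deg(3) = 2 (neighbors: 2, 7)
  deg(4) = 1 (neighbors: 7)
  deg(5) = 2 (neighbors: 1, 7)
  deg(6) = 2 (neighbors: 1, 7)
  deg(7) = 5 (neighbors: 1, 3, 4, 5, 6)

Step 2: Sum all degrees:
  3 + 1 + 2 + 1 + 2 + 2 + 5 = 16

Verification: sum of degrees = 2 * |E| = 2 * 8 = 16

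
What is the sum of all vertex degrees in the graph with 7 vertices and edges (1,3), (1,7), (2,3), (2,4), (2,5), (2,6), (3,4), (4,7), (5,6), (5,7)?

Step 1: Count edges incident to each vertex:
  deg(1) = 2 (neighbors: 3, 7)
  deg(2) = 4 (neighbors: 3, 4, 5, 6)
  deg(3) = 3 (neighbors: 1, 2, 4)
  deg(4) = 3 (neighbors: 2, 3, 7)
  deg(5) = 3 (neighbors: 2, 6, 7)
  deg(6) = 2 (neighbors: 2, 5)
  deg(7) = 3 (neighbors: 1, 4, 5)

Step 2: Sum all degrees:
  2 + 4 + 3 + 3 + 3 + 2 + 3 = 20

Verification: sum of degrees = 2 * |E| = 2 * 10 = 20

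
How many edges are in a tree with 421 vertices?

A tree on n vertices always has exactly n - 1 edges.
For n = 421: edges = 421 - 1 = 420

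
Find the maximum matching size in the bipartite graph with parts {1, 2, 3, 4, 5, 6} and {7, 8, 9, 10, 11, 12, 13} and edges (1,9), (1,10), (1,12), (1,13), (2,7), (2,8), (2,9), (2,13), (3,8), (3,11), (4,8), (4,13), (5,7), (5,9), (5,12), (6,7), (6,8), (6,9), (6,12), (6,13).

Step 1: List the neighbors of each left vertex:
  1: 9, 10, 12, 13
  2: 7, 8, 9, 13
  3: 8, 11
  4: 8, 13
  5: 7, 9, 12
  6: 7, 8, 9, 12, 13

Step 2: Greedily match left vertices, then look for augmenting paths:
  Match 1 -- 9
  Match 2 -- 7
  Match 3 -- 11
  Match 4 -- 13
  Match 5 -- 12
  Match 6 -- 8
  No augmenting path remains.

Step 3: Verify this is maximum:
  Matching size 6 = min(|L|, |R|) = min(6, 7), which is an upper bound, so this matching is maximum.

Maximum matching: {(1,9), (2,7), (3,11), (4,13), (5,12), (6,8)}
Size: 6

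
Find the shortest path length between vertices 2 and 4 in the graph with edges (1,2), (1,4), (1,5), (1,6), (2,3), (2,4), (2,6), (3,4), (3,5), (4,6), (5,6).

Step 1: Build adjacency list:
  1: 2, 4, 5, 6
  2: 1, 3, 4, 6
  3: 2, 4, 5
  4: 1, 2, 3, 6
  5: 1, 3, 6
  6: 1, 2, 4, 5

Step 2: BFS from vertex 2 to find shortest path to 4:
  vertex 1 reached at distance 1
  vertex 3 reached at distance 1
  vertex 4 reached at distance 1

Step 3: Shortest path: 2 -> 4
Path length: 1 edge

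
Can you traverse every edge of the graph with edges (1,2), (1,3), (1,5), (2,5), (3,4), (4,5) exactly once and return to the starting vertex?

Step 1: Find the degree of each vertex:
  deg(1) = 3
  deg(2) = 2
  deg(3) = 2
  deg(4) = 2
  deg(5) = 3

Step 2: Count vertices with odd degree:
  Odd-degree vertices: 1, 5 (2 total)

Step 3: Apply Euler's theorem:
  - Eulerian circuit exists iff graph is connected and all vertices have even degree
  - Eulerian path exists iff graph is connected and has 0 or 2 odd-degree vertices

Graph is connected with exactly 2 odd-degree vertices (1, 5).
Eulerian path exists (starting and ending at the odd-degree vertices), but no Eulerian circuit.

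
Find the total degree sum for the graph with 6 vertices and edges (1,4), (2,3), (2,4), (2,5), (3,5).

Step 1: Count edges incident to each vertex:
  deg(1) = 1 (neighbors: 4)
  deg(2) = 3 (neighbors: 3, 4, 5)
  deg(3) = 2 (neighbors: 2, 5)
  deg(4) = 2 (neighbors: 1, 2)
  deg(5) = 2 (neighbors: 2, 3)
  deg(6) = 0 (neighbors: none)

Step 2: Sum all degrees:
  1 + 3 + 2 + 2 + 2 + 0 = 10

Verification: sum of degrees = 2 * |E| = 2 * 5 = 10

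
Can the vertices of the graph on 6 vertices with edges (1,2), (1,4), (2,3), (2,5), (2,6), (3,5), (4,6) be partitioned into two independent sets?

Step 1: Attempt 2-coloring using BFS:
  Start at vertex 1, assign color 0
  Color vertex 2 with color 1 (neighbor of 1)
  Color vertex 4 with color 1 (neighbor of 1)
  Color vertex 3 with color 0 (neighbor of 2)
  Color vertex 5 with color 0 (neighbor of 2)
  Color vertex 6 with color 0 (neighbor of 2)

Step 2: Conflict found! Vertices 3 and 5 are adjacent but have the same color.
This means the graph contains an odd cycle.

The graph is NOT bipartite.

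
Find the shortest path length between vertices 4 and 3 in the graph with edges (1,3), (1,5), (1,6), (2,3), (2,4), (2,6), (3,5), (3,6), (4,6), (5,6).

Step 1: Build adjacency list:
  1: 3, 5, 6
  2: 3, 4, 6
  3: 1, 2, 5, 6
  4: 2, 6
  5: 1, 3, 6
  6: 1, 2, 3, 4, 5

Step 2: BFS from vertex 4 to find shortest path to 3:
  vertex 2 reached at distance 1
  vertex 6 reached at distance 1
  vertex 3 reached at distance 2

Step 3: Shortest path: 4 -> 6 -> 3
Path length: 2 edges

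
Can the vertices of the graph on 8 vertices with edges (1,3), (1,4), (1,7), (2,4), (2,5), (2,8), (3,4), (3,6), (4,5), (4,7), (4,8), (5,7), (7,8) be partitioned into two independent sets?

Step 1: Attempt 2-coloring using BFS:
  Start at vertex 1, assign color 0
  Color vertex 3 with color 1 (neighbor of 1)
  Color vertex 4 with color 1 (neighbor of 1)
  Color vertex 7 with color 1 (neighbor of 1)

Step 2: Conflict found! Vertices 3 and 4 are adjacent but have the same color.
This means the graph contains an odd cycle.

The graph is NOT bipartite.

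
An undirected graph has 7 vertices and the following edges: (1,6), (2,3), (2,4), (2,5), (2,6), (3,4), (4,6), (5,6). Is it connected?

Step 1: Build adjacency list from edges:
  1: 6
  2: 3, 4, 5, 6
  3: 2, 4
  4: 2, 3, 6
  5: 2, 6
  6: 1, 2, 4, 5
  7: (none)

Step 2: Run BFS/DFS from vertex 1:
  Visited: {1, 6, 2, 4, 5, 3}
  Reached 6 of 7 vertices

Step 3: Only 6 of 7 vertices reached. Graph is disconnected.
Connected components: {1, 2, 3, 4, 5, 6}, {7}
Answer: No, the graph is not connected (2 components).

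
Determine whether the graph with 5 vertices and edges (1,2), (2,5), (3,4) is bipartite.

Step 1: Attempt 2-coloring using BFS:
  Start at vertex 1, assign color 0
  Color vertex 2 with color 1 (neighbor of 1)
  Color vertex 5 with color 0 (neighbor of 2)
  Start new component at vertex 3, assign color 0
  Color vertex 4 with color 1 (neighbor of 3)

Step 2: 2-coloring succeeded. No conflicts found.
  Set A (color 0): {1, 3, 5}
  Set B (color 1): {2, 4}

The graph is bipartite with partition {1, 3, 5}, {2, 4}.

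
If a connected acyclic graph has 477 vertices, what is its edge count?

A tree on n vertices always has exactly n - 1 edges.
For n = 477: edges = 477 - 1 = 476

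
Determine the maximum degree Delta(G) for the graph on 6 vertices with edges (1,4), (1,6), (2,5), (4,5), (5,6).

Step 1: Count edges incident to each vertex:
  deg(1) = 2 (neighbors: 4, 6)
  deg(2) = 1 (neighbors: 5)
  deg(3) = 0 (neighbors: none)
  deg(4) = 2 (neighbors: 1, 5)
  deg(5) = 3 (neighbors: 2, 4, 6)
  deg(6) = 2 (neighbors: 1, 5)

Step 2: Find maximum:
  max(2, 1, 0, 2, 3, 2) = 3 (vertex 5)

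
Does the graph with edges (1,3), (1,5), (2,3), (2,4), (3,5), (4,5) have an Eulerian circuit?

Step 1: Find the degree of each vertex:
  deg(1) = 2
  deg(2) = 2
  deg(3) = 3
  deg(4) = 2
  deg(5) = 3

Step 2: Count vertices with odd degree:
  Odd-degree vertices: 3, 5 (2 total)

Step 3: Apply Euler's theorem:
  - Eulerian circuit exists iff graph is connected and all vertices have even degree
  - Eulerian path exists iff graph is connected and has 0 or 2 odd-degree vertices

Graph is connected with exactly 2 odd-degree vertices (3, 5).
Eulerian path exists (starting and ending at the odd-degree vertices), but no Eulerian circuit.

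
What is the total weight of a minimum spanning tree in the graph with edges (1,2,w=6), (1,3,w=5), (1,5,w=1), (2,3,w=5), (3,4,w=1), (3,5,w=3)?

Apply Kruskal's algorithm (sort edges by weight, add if no cycle):

Sorted edges by weight:
  (1,5) w=1
  (3,4) w=1
  (3,5) w=3
  (1,3) w=5
  (2,3) w=5
  (1,2) w=6

Add edge (1,5) w=1 -- no cycle. Running total: 1
Add edge (3,4) w=1 -- no cycle. Running total: 2
Add edge (3,5) w=3 -- no cycle. Running total: 5
Skip edge (1,3) w=5 -- would create cycle
Add edge (2,3) w=5 -- no cycle. Running total: 10

MST edges: (1,5,w=1), (3,4,w=1), (3,5,w=3), (2,3,w=5)
Total MST weight: 1 + 1 + 3 + 5 = 10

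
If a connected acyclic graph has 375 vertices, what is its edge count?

A tree on n vertices always has exactly n - 1 edges.
For n = 375: edges = 375 - 1 = 374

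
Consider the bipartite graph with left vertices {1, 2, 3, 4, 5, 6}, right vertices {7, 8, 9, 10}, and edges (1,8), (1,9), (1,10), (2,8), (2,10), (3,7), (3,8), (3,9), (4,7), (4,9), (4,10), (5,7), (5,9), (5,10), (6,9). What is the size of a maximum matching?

Step 1: List the neighbors of each left vertex:
  1: 8, 9, 10
  2: 8, 10
  3: 7, 8, 9
  4: 7, 9, 10
  5: 7, 9, 10
  6: 9

Step 2: Greedily match left vertices, then look for augmenting paths:
  Match 1 -- 8
  Match 2 -- 10
  Match 3 -- 7
  Match 4 -- 9
  No augmenting path remains.

Step 3: Verify this is maximum:
  Matching size 4 = min(|L|, |R|) = min(6, 4), which is an upper bound, so this matching is maximum.

Maximum matching: {(1,8), (2,10), (3,7), (4,9)}
Size: 4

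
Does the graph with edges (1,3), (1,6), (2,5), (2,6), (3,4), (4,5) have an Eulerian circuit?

Step 1: Find the degree of each vertex:
  deg(1) = 2
  deg(2) = 2
  deg(3) = 2
  deg(4) = 2
  deg(5) = 2
  deg(6) = 2

Step 2: Count vertices with odd degree:
  All vertices have even degree (0 odd-degree vertices)

Step 3: Apply Euler's theorem:
  - Eulerian circuit exists iff graph is connected and all vertices have even degree
  - Eulerian path exists iff graph is connected and has 0 or 2 odd-degree vertices

Graph is connected with 0 odd-degree vertices.
Both Eulerian circuit and Eulerian path exist.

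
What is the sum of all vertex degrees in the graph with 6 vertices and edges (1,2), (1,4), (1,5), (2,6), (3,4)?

Step 1: Count edges incident to each vertex:
  deg(1) = 3 (neighbors: 2, 4, 5)
  deg(2) = 2 (neighbors: 1, 6)
  deg(3) = 1 (neighbors: 4)
  deg(4) = 2 (neighbors: 1, 3)
  deg(5) = 1 (neighbors: 1)
  deg(6) = 1 (neighbors: 2)

Step 2: Sum all degrees:
  3 + 2 + 1 + 2 + 1 + 1 = 10

Verification: sum of degrees = 2 * |E| = 2 * 5 = 10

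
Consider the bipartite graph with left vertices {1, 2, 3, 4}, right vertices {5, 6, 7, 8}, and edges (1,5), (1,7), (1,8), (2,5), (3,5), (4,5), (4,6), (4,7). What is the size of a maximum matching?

Step 1: List the neighbors of each left vertex:
  1: 5, 7, 8
  2: 5
  3: 5
  4: 5, 6, 7

Step 2: Greedily match left vertices, then look for augmenting paths:
  Match 1 -- 7
  Match 2 -- 5
  Match 4 -- 6
  No augmenting path remains.

Step 3: Verify this is maximum:
  Matching has size 3. The vertex set {1, 4, 5} covers every edge and has size 3; any matching has at most one edge per cover vertex, so 3 is maximum (König's theorem).

Maximum matching: {(1,7), (2,5), (4,6)}
Size: 3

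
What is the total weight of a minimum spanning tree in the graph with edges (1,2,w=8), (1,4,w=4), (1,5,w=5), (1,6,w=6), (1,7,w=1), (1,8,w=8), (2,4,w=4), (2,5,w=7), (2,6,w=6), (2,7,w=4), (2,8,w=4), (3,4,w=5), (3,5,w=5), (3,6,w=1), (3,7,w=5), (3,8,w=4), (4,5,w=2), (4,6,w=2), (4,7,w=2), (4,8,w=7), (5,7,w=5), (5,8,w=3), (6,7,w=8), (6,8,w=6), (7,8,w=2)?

Apply Kruskal's algorithm (sort edges by weight, add if no cycle):

Sorted edges by weight:
  (1,7) w=1
  (3,6) w=1
  (4,5) w=2
  (4,6) w=2
  (4,7) w=2
  (7,8) w=2
  (5,8) w=3
  (1,4) w=4
  (2,4) w=4
  (2,7) w=4
  (2,8) w=4
  (3,8) w=4
  (1,5) w=5
  (3,4) w=5
  (3,5) w=5
  (3,7) w=5
  (5,7) w=5
  (1,6) w=6
  (2,6) w=6
  (6,8) w=6
  (2,5) w=7
  (4,8) w=7
  (1,2) w=8
  (1,8) w=8
  (6,7) w=8

Add edge (1,7) w=1 -- no cycle. Running total: 1
Add edge (3,6) w=1 -- no cycle. Running total: 2
Add edge (4,5) w=2 -- no cycle. Running total: 4
Add edge (4,6) w=2 -- no cycle. Running total: 6
Add edge (4,7) w=2 -- no cycle. Running total: 8
Add edge (7,8) w=2 -- no cycle. Running total: 10
Skip edge (5,8) w=3 -- would create cycle
Skip edge (1,4) w=4 -- would create cycle
Add edge (2,4) w=4 -- no cycle. Running total: 14

MST edges: (1,7,w=1), (3,6,w=1), (4,5,w=2), (4,6,w=2), (4,7,w=2), (7,8,w=2), (2,4,w=4)
Total MST weight: 1 + 1 + 2 + 2 + 2 + 2 + 4 = 14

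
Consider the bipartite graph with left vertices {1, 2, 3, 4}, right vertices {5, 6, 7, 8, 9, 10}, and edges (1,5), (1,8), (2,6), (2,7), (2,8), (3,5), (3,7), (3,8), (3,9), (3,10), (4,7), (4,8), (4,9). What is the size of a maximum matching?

Step 1: List the neighbors of each left vertex:
  1: 5, 8
  2: 6, 7, 8
  3: 5, 7, 8, 9, 10
  4: 7, 8, 9

Step 2: Greedily match left vertices, then look for augmenting paths:
  Match 1 -- 5
  Match 2 -- 6
  Match 3 -- 7
  Match 4 -- 8
  No augmenting path remains.

Step 3: Verify this is maximum:
  Matching size 4 = min(|L|, |R|) = min(4, 6), which is an upper bound, so this matching is maximum.

Maximum matching: {(1,5), (2,6), (3,7), (4,8)}
Size: 4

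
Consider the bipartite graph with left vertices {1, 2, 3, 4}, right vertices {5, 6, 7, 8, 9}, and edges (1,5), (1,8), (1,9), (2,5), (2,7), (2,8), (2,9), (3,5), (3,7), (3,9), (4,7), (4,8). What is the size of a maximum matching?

Step 1: List the neighbors of each left vertex:
  1: 5, 8, 9
  2: 5, 7, 8, 9
  3: 5, 7, 9
  4: 7, 8

Step 2: Greedily match left vertices, then look for augmenting paths:
  Match 1 -- 5
  Match 2 -- 7
  Match 3 -- 9
  Match 4 -- 8
  No augmenting path remains.

Step 3: Verify this is maximum:
  Matching size 4 = min(|L|, |R|) = min(4, 5), which is an upper bound, so this matching is maximum.

Maximum matching: {(1,5), (2,7), (3,9), (4,8)}
Size: 4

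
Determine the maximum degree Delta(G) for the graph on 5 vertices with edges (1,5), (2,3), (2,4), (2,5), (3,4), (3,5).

Step 1: Count edges incident to each vertex:
  deg(1) = 1 (neighbors: 5)
  deg(2) = 3 (neighbors: 3, 4, 5)
  deg(3) = 3 (neighbors: 2, 4, 5)
  deg(4) = 2 (neighbors: 2, 3)
  deg(5) = 3 (neighbors: 1, 2, 3)

Step 2: Find maximum:
  max(1, 3, 3, 2, 3) = 3 (vertex 2)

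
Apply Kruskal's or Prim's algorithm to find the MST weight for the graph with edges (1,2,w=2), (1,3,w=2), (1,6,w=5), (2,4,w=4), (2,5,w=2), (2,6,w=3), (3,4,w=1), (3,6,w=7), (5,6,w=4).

Apply Kruskal's algorithm (sort edges by weight, add if no cycle):

Sorted edges by weight:
  (3,4) w=1
  (1,2) w=2
  (1,3) w=2
  (2,5) w=2
  (2,6) w=3
  (2,4) w=4
  (5,6) w=4
  (1,6) w=5
  (3,6) w=7

Add edge (3,4) w=1 -- no cycle. Running total: 1
Add edge (1,2) w=2 -- no cycle. Running total: 3
Add edge (1,3) w=2 -- no cycle. Running total: 5
Add edge (2,5) w=2 -- no cycle. Running total: 7
Add edge (2,6) w=3 -- no cycle. Running total: 10

MST edges: (3,4,w=1), (1,2,w=2), (1,3,w=2), (2,5,w=2), (2,6,w=3)
Total MST weight: 1 + 2 + 2 + 2 + 3 = 10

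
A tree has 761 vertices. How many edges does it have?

A tree on n vertices always has exactly n - 1 edges.
For n = 761: edges = 761 - 1 = 760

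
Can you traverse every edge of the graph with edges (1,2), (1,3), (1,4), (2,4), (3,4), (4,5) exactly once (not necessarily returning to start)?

Step 1: Find the degree of each vertex:
  deg(1) = 3
  deg(2) = 2
  deg(3) = 2
  deg(4) = 4
  deg(5) = 1

Step 2: Count vertices with odd degree:
  Odd-degree vertices: 1, 5 (2 total)

Step 3: Apply Euler's theorem:
  - Eulerian circuit exists iff graph is connected and all vertices have even degree
  - Eulerian path exists iff graph is connected and has 0 or 2 odd-degree vertices

Graph is connected with exactly 2 odd-degree vertices (1, 5).
Eulerian path exists (starting and ending at the odd-degree vertices), but no Eulerian circuit.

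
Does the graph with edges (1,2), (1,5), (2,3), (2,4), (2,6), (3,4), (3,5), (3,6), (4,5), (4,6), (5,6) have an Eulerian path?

Step 1: Find the degree of each vertex:
  deg(1) = 2
  deg(2) = 4
  deg(3) = 4
  deg(4) = 4
  deg(5) = 4
  deg(6) = 4

Step 2: Count vertices with odd degree:
  All vertices have even degree (0 odd-degree vertices)

Step 3: Apply Euler's theorem:
  - Eulerian circuit exists iff graph is connected and all vertices have even degree
  - Eulerian path exists iff graph is connected and has 0 or 2 odd-degree vertices

Graph is connected with 0 odd-degree vertices.
Both Eulerian circuit and Eulerian path exist.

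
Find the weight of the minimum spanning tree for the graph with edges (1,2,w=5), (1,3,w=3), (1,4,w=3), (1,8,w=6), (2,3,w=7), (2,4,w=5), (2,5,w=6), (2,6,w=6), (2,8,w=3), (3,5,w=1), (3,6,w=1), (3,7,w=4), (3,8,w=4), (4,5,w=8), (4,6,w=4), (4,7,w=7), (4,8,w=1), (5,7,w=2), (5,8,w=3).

Apply Kruskal's algorithm (sort edges by weight, add if no cycle):

Sorted edges by weight:
  (3,5) w=1
  (3,6) w=1
  (4,8) w=1
  (5,7) w=2
  (1,3) w=3
  (1,4) w=3
  (2,8) w=3
  (5,8) w=3
  (3,7) w=4
  (3,8) w=4
  (4,6) w=4
  (1,2) w=5
  (2,4) w=5
  (1,8) w=6
  (2,5) w=6
  (2,6) w=6
  (2,3) w=7
  (4,7) w=7
  (4,5) w=8

Add edge (3,5) w=1 -- no cycle. Running total: 1
Add edge (3,6) w=1 -- no cycle. Running total: 2
Add edge (4,8) w=1 -- no cycle. Running total: 3
Add edge (5,7) w=2 -- no cycle. Running total: 5
Add edge (1,3) w=3 -- no cycle. Running total: 8
Add edge (1,4) w=3 -- no cycle. Running total: 11
Add edge (2,8) w=3 -- no cycle. Running total: 14

MST edges: (3,5,w=1), (3,6,w=1), (4,8,w=1), (5,7,w=2), (1,3,w=3), (1,4,w=3), (2,8,w=3)
Total MST weight: 1 + 1 + 1 + 2 + 3 + 3 + 3 = 14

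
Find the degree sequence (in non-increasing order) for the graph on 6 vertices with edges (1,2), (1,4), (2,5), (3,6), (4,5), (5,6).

Step 1: Count edges incident to each vertex:
  deg(1) = 2 (neighbors: 2, 4)
  deg(2) = 2 (neighbors: 1, 5)
  deg(3) = 1 (neighbors: 6)
  deg(4) = 2 (neighbors: 1, 5)
  deg(5) = 3 (neighbors: 2, 4, 6)
  deg(6) = 2 (neighbors: 3, 5)

Step 2: Sort degrees in non-increasing order:
  Degrees: [2, 2, 1, 2, 3, 2] -> sorted: [3, 2, 2, 2, 2, 1]

Degree sequence: [3, 2, 2, 2, 2, 1]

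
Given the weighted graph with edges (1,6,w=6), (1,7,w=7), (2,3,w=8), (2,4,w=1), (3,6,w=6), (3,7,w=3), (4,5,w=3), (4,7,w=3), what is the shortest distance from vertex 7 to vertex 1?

Step 1: Build adjacency list with weights:
  1: 6(w=6), 7(w=7)
  2: 3(w=8), 4(w=1)
  3: 2(w=8), 6(w=6), 7(w=3)
  4: 2(w=1), 5(w=3), 7(w=3)
  5: 4(w=3)
  6: 1(w=6), 3(w=6)
  7: 1(w=7), 3(w=3), 4(w=3)

Step 2: Apply Dijkstra's algorithm from vertex 7:
  Visit vertex 7 (distance=0)
    Update dist[1] = 7
    Update dist[3] = 3
    Update dist[4] = 3
  Visit vertex 3 (distance=3)
    Update dist[2] = 11
    Update dist[6] = 9
  Visit vertex 4 (distance=3)
    Update dist[2] = 4
    Update dist[5] = 6
  Visit vertex 2 (distance=4)
  Visit vertex 5 (distance=6)
  Visit vertex 1 (distance=7)

Step 3: Shortest path: 7 -> 1
Total weight: 7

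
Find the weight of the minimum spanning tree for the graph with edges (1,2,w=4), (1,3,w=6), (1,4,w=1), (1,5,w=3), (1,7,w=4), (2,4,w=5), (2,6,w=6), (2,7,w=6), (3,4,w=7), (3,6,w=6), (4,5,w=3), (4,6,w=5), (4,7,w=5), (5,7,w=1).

Apply Kruskal's algorithm (sort edges by weight, add if no cycle):

Sorted edges by weight:
  (1,4) w=1
  (5,7) w=1
  (1,5) w=3
  (4,5) w=3
  (1,7) w=4
  (1,2) w=4
  (2,4) w=5
  (4,6) w=5
  (4,7) w=5
  (1,3) w=6
  (2,6) w=6
  (2,7) w=6
  (3,6) w=6
  (3,4) w=7

Add edge (1,4) w=1 -- no cycle. Running total: 1
Add edge (5,7) w=1 -- no cycle. Running total: 2
Add edge (1,5) w=3 -- no cycle. Running total: 5
Skip edge (4,5) w=3 -- would create cycle
Skip edge (1,7) w=4 -- would create cycle
Add edge (1,2) w=4 -- no cycle. Running total: 9
Skip edge (2,4) w=5 -- would create cycle
Add edge (4,6) w=5 -- no cycle. Running total: 14
Skip edge (4,7) w=5 -- would create cycle
Add edge (1,3) w=6 -- no cycle. Running total: 20

MST edges: (1,4,w=1), (5,7,w=1), (1,5,w=3), (1,2,w=4), (4,6,w=5), (1,3,w=6)
Total MST weight: 1 + 1 + 3 + 4 + 5 + 6 = 20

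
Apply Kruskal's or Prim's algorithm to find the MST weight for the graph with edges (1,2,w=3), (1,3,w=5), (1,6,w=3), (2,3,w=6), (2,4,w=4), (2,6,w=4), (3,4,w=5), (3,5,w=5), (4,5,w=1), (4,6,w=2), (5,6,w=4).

Apply Kruskal's algorithm (sort edges by weight, add if no cycle):

Sorted edges by weight:
  (4,5) w=1
  (4,6) w=2
  (1,6) w=3
  (1,2) w=3
  (2,4) w=4
  (2,6) w=4
  (5,6) w=4
  (1,3) w=5
  (3,4) w=5
  (3,5) w=5
  (2,3) w=6

Add edge (4,5) w=1 -- no cycle. Running total: 1
Add edge (4,6) w=2 -- no cycle. Running total: 3
Add edge (1,6) w=3 -- no cycle. Running total: 6
Add edge (1,2) w=3 -- no cycle. Running total: 9
Skip edge (2,4) w=4 -- would create cycle
Skip edge (2,6) w=4 -- would create cycle
Skip edge (5,6) w=4 -- would create cycle
Add edge (1,3) w=5 -- no cycle. Running total: 14

MST edges: (4,5,w=1), (4,6,w=2), (1,6,w=3), (1,2,w=3), (1,3,w=5)
Total MST weight: 1 + 2 + 3 + 3 + 5 = 14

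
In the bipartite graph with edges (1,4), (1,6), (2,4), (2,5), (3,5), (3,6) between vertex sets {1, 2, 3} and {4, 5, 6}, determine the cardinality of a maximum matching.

Step 1: List the neighbors of each left vertex:
  1: 4, 6
  2: 4, 5
  3: 5, 6

Step 2: Greedily match left vertices, then look for augmenting paths:
  Match 1 -- 4
  Match 2 -- 5
  Match 3 -- 6
  No augmenting path remains.

Step 3: Verify this is maximum:
  Matching size 3 = min(|L|, |R|) = min(3, 3), which is an upper bound, so this matching is maximum.

Maximum matching: {(1,4), (2,5), (3,6)}
Size: 3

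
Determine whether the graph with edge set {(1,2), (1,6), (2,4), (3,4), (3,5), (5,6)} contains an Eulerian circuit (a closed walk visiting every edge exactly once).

Step 1: Find the degree of each vertex:
  deg(1) = 2
  deg(2) = 2
  deg(3) = 2
  deg(4) = 2
  deg(5) = 2
  deg(6) = 2

Step 2: Count vertices with odd degree:
  All vertices have even degree (0 odd-degree vertices)

Step 3: Apply Euler's theorem:
  - Eulerian circuit exists iff graph is connected and all vertices have even degree
  - Eulerian path exists iff graph is connected and has 0 or 2 odd-degree vertices

Graph is connected with 0 odd-degree vertices.
Both Eulerian circuit and Eulerian path exist.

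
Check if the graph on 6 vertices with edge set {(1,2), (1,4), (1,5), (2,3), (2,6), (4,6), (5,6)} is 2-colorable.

Step 1: Attempt 2-coloring using BFS:
  Start at vertex 1, assign color 0
  Color vertex 2 with color 1 (neighbor of 1)
  Color vertex 4 with color 1 (neighbor of 1)
  Color vertex 5 with color 1 (neighbor of 1)
  Color vertex 3 with color 0 (neighbor of 2)
  Color vertex 6 with color 0 (neighbor of 2)

Step 2: 2-coloring succeeded. No conflicts found.
  Set A (color 0): {1, 3, 6}
  Set B (color 1): {2, 4, 5}

The graph is bipartite with partition {1, 3, 6}, {2, 4, 5}.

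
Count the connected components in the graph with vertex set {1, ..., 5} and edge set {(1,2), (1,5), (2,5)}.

Step 1: Build adjacency list from edges:
  1: 2, 5
  2: 1, 5
  3: (none)
  4: (none)
  5: 1, 2

Step 2: Run BFS/DFS from vertex 1:
  Visited: {1, 2, 5}
  Reached 3 of 5 vertices

Step 3: Only 3 of 5 vertices reached. Graph is disconnected.
Connected components: {1, 2, 5}, {3}, {4}
Number of connected components: 3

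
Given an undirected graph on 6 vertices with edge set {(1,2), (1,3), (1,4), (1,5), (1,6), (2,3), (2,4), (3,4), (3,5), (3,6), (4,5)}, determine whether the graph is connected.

Step 1: Build adjacency list from edges:
  1: 2, 3, 4, 5, 6
  2: 1, 3, 4
  3: 1, 2, 4, 5, 6
  4: 1, 2, 3, 5
  5: 1, 3, 4
  6: 1, 3

Step 2: Run BFS/DFS from vertex 1:
  Visited: {1, 2, 3, 4, 5, 6}
  Reached 6 of 6 vertices

Step 3: All 6 vertices reached from vertex 1, so the graph is connected.
Answer: Yes, the graph is connected.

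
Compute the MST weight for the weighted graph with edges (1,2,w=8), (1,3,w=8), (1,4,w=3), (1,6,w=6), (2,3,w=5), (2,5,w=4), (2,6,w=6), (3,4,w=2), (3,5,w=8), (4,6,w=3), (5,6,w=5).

Apply Kruskal's algorithm (sort edges by weight, add if no cycle):

Sorted edges by weight:
  (3,4) w=2
  (1,4) w=3
  (4,6) w=3
  (2,5) w=4
  (2,3) w=5
  (5,6) w=5
  (1,6) w=6
  (2,6) w=6
  (1,3) w=8
  (1,2) w=8
  (3,5) w=8

Add edge (3,4) w=2 -- no cycle. Running total: 2
Add edge (1,4) w=3 -- no cycle. Running total: 5
Add edge (4,6) w=3 -- no cycle. Running total: 8
Add edge (2,5) w=4 -- no cycle. Running total: 12
Add edge (2,3) w=5 -- no cycle. Running total: 17

MST edges: (3,4,w=2), (1,4,w=3), (4,6,w=3), (2,5,w=4), (2,3,w=5)
Total MST weight: 2 + 3 + 3 + 4 + 5 = 17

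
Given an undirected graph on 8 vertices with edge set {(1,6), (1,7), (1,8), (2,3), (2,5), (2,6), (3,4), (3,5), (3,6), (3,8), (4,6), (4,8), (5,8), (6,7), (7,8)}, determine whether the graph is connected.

Step 1: Build adjacency list from edges:
  1: 6, 7, 8
  2: 3, 5, 6
  3: 2, 4, 5, 6, 8
  4: 3, 6, 8
  5: 2, 3, 8
  6: 1, 2, 3, 4, 7
  7: 1, 6, 8
  8: 1, 3, 4, 5, 7

Step 2: Run BFS/DFS from vertex 1:
  Visited: {1, 6, 7, 8, 2, 3, 4, 5}
  Reached 8 of 8 vertices

Step 3: All 8 vertices reached from vertex 1, so the graph is connected.
Answer: Yes, the graph is connected.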